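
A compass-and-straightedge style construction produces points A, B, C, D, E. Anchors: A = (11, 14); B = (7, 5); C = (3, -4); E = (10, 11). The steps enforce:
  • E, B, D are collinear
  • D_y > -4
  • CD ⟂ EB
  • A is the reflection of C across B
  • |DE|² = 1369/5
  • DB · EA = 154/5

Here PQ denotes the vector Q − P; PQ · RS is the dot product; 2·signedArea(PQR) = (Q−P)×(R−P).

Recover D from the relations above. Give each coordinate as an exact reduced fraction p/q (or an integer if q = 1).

1. D_x = 13/5  [E, B, D are collinear ∩ CD ⟂ EB]
2. D_y = -19/5  [E, B, D are collinear ∩ CD ⟂ EB]
   → D = (13/5, -19/5)

D = (13/5, -19/5)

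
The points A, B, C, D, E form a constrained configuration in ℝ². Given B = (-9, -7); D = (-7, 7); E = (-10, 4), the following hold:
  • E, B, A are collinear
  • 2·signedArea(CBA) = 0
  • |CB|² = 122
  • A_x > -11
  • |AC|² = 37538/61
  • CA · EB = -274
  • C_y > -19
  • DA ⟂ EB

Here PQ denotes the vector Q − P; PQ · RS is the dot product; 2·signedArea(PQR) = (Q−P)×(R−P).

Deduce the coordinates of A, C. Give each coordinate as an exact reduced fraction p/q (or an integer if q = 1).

1. A_x = -625/61  [E, B, A are collinear ∩ DA ⟂ EB]
2. A_y = 409/61  [E, B, A are collinear ∩ DA ⟂ EB]
   → A = (-625/61, 409/61)
3. C_x = -8  [2·signedArea(CBA) = 0 ∩ CA · EB = -274]
4. C_y = -18  [2·signedArea(CBA) = 0 ∩ CA · EB = -274]
   → C = (-8, -18)

A = (-625/61, 409/61)
C = (-8, -18)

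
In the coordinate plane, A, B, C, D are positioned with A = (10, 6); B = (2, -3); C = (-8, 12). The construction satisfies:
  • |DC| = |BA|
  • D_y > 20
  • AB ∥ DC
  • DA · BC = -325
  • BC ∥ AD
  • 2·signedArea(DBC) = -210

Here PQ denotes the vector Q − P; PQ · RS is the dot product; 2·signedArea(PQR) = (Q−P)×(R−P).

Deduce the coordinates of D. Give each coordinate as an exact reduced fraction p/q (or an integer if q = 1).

1. D_x = 0  [AB ∥ DC ∩ BC ∥ AD]
2. D_y = 21  [AB ∥ DC ∩ BC ∥ AD]
   → D = (0, 21)

D = (0, 21)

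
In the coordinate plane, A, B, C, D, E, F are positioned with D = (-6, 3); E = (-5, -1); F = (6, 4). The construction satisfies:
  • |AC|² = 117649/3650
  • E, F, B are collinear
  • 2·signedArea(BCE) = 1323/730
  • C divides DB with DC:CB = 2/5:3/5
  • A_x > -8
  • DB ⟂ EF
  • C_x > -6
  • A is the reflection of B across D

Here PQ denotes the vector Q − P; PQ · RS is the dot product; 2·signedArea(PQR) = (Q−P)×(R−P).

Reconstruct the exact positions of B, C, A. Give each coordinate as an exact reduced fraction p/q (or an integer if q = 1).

A = (-1121/146, 977/146)
B = (-631/146, -101/146)
C = (-389/73, 556/365)

1. B_x = -631/146  [E, F, B are collinear ∩ DB ⟂ EF]
2. B_y = -101/146  [E, F, B are collinear ∩ DB ⟂ EF]
   → B = (-631/146, -101/146)
3. C_x = -389/73  [C divides DB with DC:CB = 2/5:3/5]
4. C_y = 556/365  [C divides DB with DC:CB = 2/5:3/5]
   → C = (-389/73, 556/365)
5. A_x = -1121/146  [A is the reflection of B across D]
6. A_y = 977/146  [A is the reflection of B across D]
   → A = (-1121/146, 977/146)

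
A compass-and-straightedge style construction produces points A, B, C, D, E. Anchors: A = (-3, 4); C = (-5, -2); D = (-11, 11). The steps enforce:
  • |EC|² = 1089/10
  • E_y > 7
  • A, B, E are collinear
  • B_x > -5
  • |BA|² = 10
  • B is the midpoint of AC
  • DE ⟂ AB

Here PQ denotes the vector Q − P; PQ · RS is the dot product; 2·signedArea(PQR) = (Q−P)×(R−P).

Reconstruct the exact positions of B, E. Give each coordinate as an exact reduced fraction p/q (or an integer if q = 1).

1. B_x = -4  [B is the midpoint of AC]
2. B_y = 1  [B is the midpoint of AC]
   → B = (-4, 1)
3. E_x = -17/10  [A, B, E are collinear ∩ DE ⟂ AB]
4. E_y = 79/10  [A, B, E are collinear ∩ DE ⟂ AB]
   → E = (-17/10, 79/10)

B = (-4, 1)
E = (-17/10, 79/10)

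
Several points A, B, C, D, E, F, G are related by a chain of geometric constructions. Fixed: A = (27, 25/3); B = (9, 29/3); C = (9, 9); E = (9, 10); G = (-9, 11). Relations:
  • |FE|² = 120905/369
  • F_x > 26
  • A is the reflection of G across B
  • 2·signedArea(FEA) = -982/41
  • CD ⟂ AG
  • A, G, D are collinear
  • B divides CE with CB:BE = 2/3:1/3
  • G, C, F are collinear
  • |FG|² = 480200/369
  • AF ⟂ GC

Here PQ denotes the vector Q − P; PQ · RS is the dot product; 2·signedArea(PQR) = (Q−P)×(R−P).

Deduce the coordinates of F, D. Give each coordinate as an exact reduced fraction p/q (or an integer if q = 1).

1. F_x = 1101/41  [G, C, F are collinear ∩ AF ⟂ GC]
2. F_y = 863/123  [G, C, F are collinear ∩ AF ⟂ GC]
   → F = (1101/41, 863/123)
3. D_x = 6633/733  [A, G, D are collinear ∩ CD ⟂ AG]
4. D_y = 7083/733  [A, G, D are collinear ∩ CD ⟂ AG]
   → D = (6633/733, 7083/733)

D = (6633/733, 7083/733)
F = (1101/41, 863/123)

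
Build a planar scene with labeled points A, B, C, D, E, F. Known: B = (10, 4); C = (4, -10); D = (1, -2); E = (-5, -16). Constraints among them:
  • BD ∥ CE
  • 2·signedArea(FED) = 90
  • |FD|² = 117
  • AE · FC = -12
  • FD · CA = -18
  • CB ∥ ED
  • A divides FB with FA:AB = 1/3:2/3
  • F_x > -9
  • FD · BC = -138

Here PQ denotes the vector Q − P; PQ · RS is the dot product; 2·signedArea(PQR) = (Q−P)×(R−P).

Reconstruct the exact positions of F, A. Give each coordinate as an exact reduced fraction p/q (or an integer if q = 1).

A = (-2, -4)
F = (-8, -8)

1. F_x = -8  [2·signedArea(FED) = 90 ∩ FD · BC = -138]
2. F_y = -8  [2·signedArea(FED) = 90 ∩ FD · BC = -138]
   → F = (-8, -8)
3. A_x = -2  [A divides FB with FA:AB = 1/3:2/3]
4. A_y = -4  [A divides FB with FA:AB = 1/3:2/3]
   → A = (-2, -4)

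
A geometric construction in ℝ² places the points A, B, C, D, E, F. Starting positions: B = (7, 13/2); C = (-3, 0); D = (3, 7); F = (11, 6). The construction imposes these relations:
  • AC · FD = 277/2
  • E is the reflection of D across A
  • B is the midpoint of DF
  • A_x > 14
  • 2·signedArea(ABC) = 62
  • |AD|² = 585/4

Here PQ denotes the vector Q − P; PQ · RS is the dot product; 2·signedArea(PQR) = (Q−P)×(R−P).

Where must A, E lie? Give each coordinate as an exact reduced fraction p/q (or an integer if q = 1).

1. A_x = 15  [AC · FD = 277/2 ∩ 2·signedArea(ABC) = 62]
2. A_y = 11/2  [AC · FD = 277/2 ∩ 2·signedArea(ABC) = 62]
   → A = (15, 11/2)
3. E_x = 27  [E is the reflection of D across A]
4. E_y = 4  [E is the reflection of D across A]
   → E = (27, 4)

A = (15, 11/2)
E = (27, 4)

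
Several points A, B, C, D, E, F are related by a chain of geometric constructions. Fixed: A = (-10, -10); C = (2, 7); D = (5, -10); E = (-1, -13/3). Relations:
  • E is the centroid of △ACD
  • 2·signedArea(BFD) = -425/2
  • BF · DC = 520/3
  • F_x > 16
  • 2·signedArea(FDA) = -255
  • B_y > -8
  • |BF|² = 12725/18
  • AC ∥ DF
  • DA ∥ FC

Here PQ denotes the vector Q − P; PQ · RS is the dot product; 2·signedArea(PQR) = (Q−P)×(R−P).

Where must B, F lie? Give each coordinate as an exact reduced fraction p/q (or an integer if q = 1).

1. F_x = 17  [DA ∥ FC ∩ AC ∥ DF]
2. F_y = 7  [DA ∥ FC ∩ AC ∥ DF]
   → F = (17, 7)
3. B_x = -11/2  [2·signedArea(BFD) = -425/2 ∩ BF · DC = 520/3]
4. B_y = -43/6  [2·signedArea(BFD) = -425/2 ∩ BF · DC = 520/3]
   → B = (-11/2, -43/6)

B = (-11/2, -43/6)
F = (17, 7)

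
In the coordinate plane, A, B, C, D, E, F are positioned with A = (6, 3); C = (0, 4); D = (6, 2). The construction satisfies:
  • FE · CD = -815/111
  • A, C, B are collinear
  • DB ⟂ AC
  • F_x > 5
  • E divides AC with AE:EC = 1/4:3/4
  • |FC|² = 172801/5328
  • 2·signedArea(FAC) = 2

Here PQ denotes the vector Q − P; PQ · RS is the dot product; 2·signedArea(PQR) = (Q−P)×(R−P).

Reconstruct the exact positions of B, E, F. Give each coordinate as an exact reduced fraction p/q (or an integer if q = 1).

1. B_x = 228/37  [A, C, B are collinear ∩ DB ⟂ AC]
2. B_y = 110/37  [A, C, B are collinear ∩ DB ⟂ AC]
   → B = (228/37, 110/37)
3. E_x = 9/2  [E divides AC with AE:EC = 1/4:3/4]
4. E_y = 13/4  [E divides AC with AE:EC = 1/4:3/4]
   → E = (9/2, 13/4)
5. F_x = 411/74  [2·signedArea(FAC) = 2 ∩ FE · CD = -815/111]
6. F_y = 1217/444  [2·signedArea(FAC) = 2 ∩ FE · CD = -815/111]
   → F = (411/74, 1217/444)

B = (228/37, 110/37)
E = (9/2, 13/4)
F = (411/74, 1217/444)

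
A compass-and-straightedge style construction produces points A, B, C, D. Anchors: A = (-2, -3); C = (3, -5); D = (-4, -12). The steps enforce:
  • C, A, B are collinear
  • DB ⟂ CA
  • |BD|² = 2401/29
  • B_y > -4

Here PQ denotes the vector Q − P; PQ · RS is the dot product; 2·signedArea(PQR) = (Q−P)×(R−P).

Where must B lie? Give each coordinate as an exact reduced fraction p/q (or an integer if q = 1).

1. B_x = -18/29  [C, A, B are collinear ∩ DB ⟂ CA]
2. B_y = -103/29  [C, A, B are collinear ∩ DB ⟂ CA]
   → B = (-18/29, -103/29)

B = (-18/29, -103/29)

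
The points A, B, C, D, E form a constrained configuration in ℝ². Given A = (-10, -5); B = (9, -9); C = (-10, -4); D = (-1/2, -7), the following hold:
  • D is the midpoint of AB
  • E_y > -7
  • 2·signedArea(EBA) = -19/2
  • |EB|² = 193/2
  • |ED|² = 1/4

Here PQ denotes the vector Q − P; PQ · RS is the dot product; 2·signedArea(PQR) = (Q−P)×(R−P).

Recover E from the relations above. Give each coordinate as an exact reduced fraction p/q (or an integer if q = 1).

1. E_x = -1/2  [line -4·x + -19·y + -251/2 = 0 ∩ |EB|² = 193/2]
2. E_y = -13/2  [line -4·x + -19·y + -251/2 = 0 ∩ |EB|² = 193/2]
   → E = (-1/2, -13/2)

E = (-1/2, -13/2)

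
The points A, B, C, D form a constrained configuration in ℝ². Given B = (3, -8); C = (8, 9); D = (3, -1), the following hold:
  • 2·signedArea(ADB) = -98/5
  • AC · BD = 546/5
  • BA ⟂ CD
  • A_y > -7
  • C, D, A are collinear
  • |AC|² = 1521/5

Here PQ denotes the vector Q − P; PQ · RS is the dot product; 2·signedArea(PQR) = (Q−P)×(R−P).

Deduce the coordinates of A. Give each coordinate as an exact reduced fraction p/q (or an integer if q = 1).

A = (1/5, -33/5)

1. A_x = 1/5  [C, D, A are collinear ∩ BA ⟂ CD]
2. A_y = -33/5  [C, D, A are collinear ∩ BA ⟂ CD]
   → A = (1/5, -33/5)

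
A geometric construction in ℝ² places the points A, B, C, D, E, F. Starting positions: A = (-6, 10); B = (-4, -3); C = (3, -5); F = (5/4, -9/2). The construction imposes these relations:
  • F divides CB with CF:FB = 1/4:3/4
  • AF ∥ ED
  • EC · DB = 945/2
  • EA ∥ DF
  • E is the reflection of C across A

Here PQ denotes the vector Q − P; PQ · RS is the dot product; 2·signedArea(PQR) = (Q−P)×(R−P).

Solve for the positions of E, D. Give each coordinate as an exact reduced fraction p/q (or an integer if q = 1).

1. E_x = -15  [E is the reflection of C across A]
2. E_y = 25  [E is the reflection of C across A]
   → E = (-15, 25)
3. D_x = -31/4  [EA ∥ DF ∩ AF ∥ ED]
4. D_y = 21/2  [EA ∥ DF ∩ AF ∥ ED]
   → D = (-31/4, 21/2)

D = (-31/4, 21/2)
E = (-15, 25)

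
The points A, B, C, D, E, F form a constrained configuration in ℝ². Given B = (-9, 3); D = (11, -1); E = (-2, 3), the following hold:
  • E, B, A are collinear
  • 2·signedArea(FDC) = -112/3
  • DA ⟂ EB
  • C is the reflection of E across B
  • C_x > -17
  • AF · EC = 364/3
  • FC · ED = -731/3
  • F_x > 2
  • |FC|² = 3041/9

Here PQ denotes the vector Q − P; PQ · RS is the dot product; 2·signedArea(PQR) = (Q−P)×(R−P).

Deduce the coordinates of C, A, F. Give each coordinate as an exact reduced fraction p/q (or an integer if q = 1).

1. C_x = -16  [C is the reflection of E across B]
2. C_y = 3  [C is the reflection of E across B]
   → C = (-16, 3)
3. A_x = 11  [E, B, A are collinear ∩ DA ⟂ EB]
4. A_y = 3  [E, B, A are collinear ∩ DA ⟂ EB]
   → A = (11, 3)
5. F_x = 7/3  [FC · ED = -731/3 ∩ AF · EC = 364/3]
6. F_y = 5/3  [FC · ED = -731/3 ∩ AF · EC = 364/3]
   → F = (7/3, 5/3)

A = (11, 3)
C = (-16, 3)
F = (7/3, 5/3)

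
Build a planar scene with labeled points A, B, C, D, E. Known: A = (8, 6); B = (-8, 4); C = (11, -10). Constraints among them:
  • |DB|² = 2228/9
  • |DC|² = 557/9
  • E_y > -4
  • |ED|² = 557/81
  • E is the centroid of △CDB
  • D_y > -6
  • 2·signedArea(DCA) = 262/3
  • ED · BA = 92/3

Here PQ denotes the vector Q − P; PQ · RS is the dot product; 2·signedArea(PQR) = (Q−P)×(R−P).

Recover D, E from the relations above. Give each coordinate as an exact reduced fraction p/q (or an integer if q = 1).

D = (14/3, -16/3)
E = (23/9, -34/9)

1. D_x = 14/3  [line -16·x + -3·y + 176/3 = 0 ∩ |DC|² = 557/9]
2. D_y = -16/3  [line -16·x + -3·y + 176/3 = 0 ∩ |DC|² = 557/9]
   → D = (14/3, -16/3)
3. E_x = 23/9  [E is the centroid of △CDB]
4. E_y = -34/9  [E is the centroid of △CDB]
   → E = (23/9, -34/9)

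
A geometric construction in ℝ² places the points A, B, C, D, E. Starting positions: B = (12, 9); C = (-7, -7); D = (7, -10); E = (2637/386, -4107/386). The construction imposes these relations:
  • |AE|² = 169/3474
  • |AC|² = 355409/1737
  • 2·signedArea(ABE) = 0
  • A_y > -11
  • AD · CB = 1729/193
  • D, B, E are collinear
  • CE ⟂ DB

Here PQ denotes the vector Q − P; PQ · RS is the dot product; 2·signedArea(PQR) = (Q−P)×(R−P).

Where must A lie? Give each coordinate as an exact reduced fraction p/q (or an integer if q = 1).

A = (3988/579, -6037/579)

1. A_x = 3988/579  [2·signedArea(ABE) = 0 ∩ AD · CB = 1729/193]
2. A_y = -6037/579  [2·signedArea(ABE) = 0 ∩ AD · CB = 1729/193]
   → A = (3988/579, -6037/579)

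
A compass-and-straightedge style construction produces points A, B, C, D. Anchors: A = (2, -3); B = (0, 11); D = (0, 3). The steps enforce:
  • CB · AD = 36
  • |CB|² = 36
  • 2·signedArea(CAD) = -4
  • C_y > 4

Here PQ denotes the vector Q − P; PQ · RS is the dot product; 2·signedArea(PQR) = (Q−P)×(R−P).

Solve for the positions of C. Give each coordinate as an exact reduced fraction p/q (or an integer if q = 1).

C = (0, 5)

1. C_x = 0  [2·signedArea(CAD) = -4 ∩ CB · AD = 36]
2. C_y = 5  [2·signedArea(CAD) = -4 ∩ CB · AD = 36]
   → C = (0, 5)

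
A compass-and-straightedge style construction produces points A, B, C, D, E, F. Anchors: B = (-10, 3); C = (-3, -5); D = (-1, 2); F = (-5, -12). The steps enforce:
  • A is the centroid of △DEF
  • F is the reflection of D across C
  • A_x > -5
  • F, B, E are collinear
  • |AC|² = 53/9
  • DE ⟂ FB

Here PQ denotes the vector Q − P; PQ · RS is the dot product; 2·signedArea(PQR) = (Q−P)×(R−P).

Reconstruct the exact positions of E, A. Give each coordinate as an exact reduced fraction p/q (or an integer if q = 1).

1. E_x = -44/5  [F, B, E are collinear ∩ DE ⟂ FB]
2. E_y = -3/5  [F, B, E are collinear ∩ DE ⟂ FB]
   → E = (-44/5, -3/5)
3. A_x = -74/15  [A is the centroid of △DEF]
4. A_y = -53/15  [A is the centroid of △DEF]
   → A = (-74/15, -53/15)

A = (-74/15, -53/15)
E = (-44/5, -3/5)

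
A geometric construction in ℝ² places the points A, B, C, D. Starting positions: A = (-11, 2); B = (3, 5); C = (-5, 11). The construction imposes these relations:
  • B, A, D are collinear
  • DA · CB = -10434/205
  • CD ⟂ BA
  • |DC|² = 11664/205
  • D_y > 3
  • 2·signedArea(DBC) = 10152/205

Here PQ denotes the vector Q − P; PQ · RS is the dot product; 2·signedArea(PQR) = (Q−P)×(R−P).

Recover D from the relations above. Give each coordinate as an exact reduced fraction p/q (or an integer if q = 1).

1. D_x = -701/205  [B, A, D are collinear ∩ CD ⟂ BA]
2. D_y = 743/205  [B, A, D are collinear ∩ CD ⟂ BA]
   → D = (-701/205, 743/205)

D = (-701/205, 743/205)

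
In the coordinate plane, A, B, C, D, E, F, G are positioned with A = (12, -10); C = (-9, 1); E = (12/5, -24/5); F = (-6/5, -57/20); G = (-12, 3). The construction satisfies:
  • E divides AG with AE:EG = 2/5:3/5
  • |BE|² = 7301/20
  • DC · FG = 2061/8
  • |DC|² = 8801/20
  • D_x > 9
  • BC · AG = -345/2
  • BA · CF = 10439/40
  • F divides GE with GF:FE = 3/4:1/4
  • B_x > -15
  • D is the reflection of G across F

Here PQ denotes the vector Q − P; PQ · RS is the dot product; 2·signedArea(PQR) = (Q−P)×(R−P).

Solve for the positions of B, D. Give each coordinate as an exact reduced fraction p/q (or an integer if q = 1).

B = (-72/5, 43/10)
D = (48/5, -87/10)

1. B_x = -72/5  [BC · AG = -345/2 ∩ BA · CF = 10439/40]
2. B_y = 43/10  [BC · AG = -345/2 ∩ BA · CF = 10439/40]
   → B = (-72/5, 43/10)
3. D_x = 48/5  [D is the reflection of G across F]
4. D_y = -87/10  [D is the reflection of G across F]
   → D = (48/5, -87/10)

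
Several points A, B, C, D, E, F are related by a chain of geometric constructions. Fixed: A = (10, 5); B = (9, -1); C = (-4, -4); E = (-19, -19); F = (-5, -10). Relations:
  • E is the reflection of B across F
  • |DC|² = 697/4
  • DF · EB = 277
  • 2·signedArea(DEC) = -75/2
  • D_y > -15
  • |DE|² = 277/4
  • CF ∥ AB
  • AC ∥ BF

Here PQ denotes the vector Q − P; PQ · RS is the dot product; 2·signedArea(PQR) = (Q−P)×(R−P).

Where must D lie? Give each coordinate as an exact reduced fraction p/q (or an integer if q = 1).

1. D_x = -12  [2·signedArea(DEC) = -75/2 ∩ DF · EB = 277]
2. D_y = -29/2  [2·signedArea(DEC) = -75/2 ∩ DF · EB = 277]
   → D = (-12, -29/2)

D = (-12, -29/2)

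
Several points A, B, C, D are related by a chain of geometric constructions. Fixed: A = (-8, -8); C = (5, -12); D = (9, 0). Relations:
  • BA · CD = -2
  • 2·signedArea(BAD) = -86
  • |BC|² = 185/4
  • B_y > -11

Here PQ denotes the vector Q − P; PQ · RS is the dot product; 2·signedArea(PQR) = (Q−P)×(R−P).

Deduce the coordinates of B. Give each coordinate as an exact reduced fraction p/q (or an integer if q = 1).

1. B_x = -3/2  [BA · CD = -2 ∩ 2·signedArea(BAD) = -86]
2. B_y = -10  [BA · CD = -2 ∩ 2·signedArea(BAD) = -86]
   → B = (-3/2, -10)

B = (-3/2, -10)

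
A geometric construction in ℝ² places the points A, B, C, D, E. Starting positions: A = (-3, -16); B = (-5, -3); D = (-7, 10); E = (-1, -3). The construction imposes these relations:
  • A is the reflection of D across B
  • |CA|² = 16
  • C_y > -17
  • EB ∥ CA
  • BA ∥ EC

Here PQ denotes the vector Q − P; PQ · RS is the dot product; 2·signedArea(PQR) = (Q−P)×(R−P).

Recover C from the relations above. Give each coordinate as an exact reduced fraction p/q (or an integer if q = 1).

1. C_x = 1  [EB ∥ CA ∩ BA ∥ EC]
2. C_y = -16  [EB ∥ CA ∩ BA ∥ EC]
   → C = (1, -16)

C = (1, -16)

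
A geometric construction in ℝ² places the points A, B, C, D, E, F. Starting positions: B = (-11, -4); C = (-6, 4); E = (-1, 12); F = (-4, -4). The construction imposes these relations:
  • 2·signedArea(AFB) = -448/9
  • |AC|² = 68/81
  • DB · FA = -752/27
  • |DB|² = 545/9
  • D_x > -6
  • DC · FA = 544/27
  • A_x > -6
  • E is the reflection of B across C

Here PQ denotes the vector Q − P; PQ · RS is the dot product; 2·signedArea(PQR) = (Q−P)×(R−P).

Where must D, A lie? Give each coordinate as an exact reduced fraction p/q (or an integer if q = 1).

A = (-52/9, 28/9)
D = (-16/3, 4/3)

1. A_y = 28/9  [2·signedArea(AFB) = -448/9]
2. A_x = -52/9  [|AC|² = 68/81]
   → A = (-52/9, 28/9)
3. D_x = -16/3  [line 16/9·x + -64/9·y + 512/27 = 0 ∩ |DB|² = 545/9]
4. D_y = 4/3  [line 16/9·x + -64/9·y + 512/27 = 0 ∩ |DB|² = 545/9]
   → D = (-16/3, 4/3)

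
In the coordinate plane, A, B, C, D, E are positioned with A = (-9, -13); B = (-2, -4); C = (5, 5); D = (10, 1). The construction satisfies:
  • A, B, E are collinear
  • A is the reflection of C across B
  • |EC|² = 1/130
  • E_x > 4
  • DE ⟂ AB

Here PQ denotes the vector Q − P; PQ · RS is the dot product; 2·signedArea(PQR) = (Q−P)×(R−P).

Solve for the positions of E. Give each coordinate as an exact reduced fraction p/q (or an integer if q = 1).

1. E_x = 643/130  [A, B, E are collinear ∩ DE ⟂ AB]
2. E_y = 641/130  [A, B, E are collinear ∩ DE ⟂ AB]
   → E = (643/130, 641/130)

E = (643/130, 641/130)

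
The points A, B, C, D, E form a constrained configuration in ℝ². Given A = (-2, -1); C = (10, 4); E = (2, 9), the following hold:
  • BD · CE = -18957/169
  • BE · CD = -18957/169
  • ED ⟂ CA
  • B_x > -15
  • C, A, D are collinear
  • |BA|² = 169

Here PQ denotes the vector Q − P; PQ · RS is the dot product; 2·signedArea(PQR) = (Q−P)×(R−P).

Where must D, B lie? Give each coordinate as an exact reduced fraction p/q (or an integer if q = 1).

B = (-14, -6)
D = (838/169, 321/169)

1. D_x = 838/169  [C, A, D are collinear ∩ ED ⟂ CA]
2. D_y = 321/169  [C, A, D are collinear ∩ ED ⟂ CA]
   → D = (838/169, 321/169)
3. B_x = -14  [BD · CE = -18957/169 ∩ BE · CD = -18957/169]
4. B_y = -6  [BD · CE = -18957/169 ∩ BE · CD = -18957/169]
   → B = (-14, -6)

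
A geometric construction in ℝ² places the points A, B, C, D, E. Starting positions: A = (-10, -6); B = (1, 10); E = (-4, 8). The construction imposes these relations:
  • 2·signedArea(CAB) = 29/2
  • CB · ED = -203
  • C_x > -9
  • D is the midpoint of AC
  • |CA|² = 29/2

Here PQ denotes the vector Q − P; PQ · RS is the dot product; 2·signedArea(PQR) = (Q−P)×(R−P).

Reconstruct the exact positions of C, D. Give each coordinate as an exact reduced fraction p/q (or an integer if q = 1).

C = (-17/2, -5/2)
D = (-37/4, -17/4)

1. C_x = -17/2  [line -16·x + 11·y + -217/2 = 0 ∩ |CA|² = 29/2]
2. C_y = -5/2  [line -16·x + 11·y + -217/2 = 0 ∩ |CA|² = 29/2]
   → C = (-17/2, -5/2)
3. D_x = -37/4  [D is the midpoint of AC]
4. D_y = -17/4  [D is the midpoint of AC]
   → D = (-37/4, -17/4)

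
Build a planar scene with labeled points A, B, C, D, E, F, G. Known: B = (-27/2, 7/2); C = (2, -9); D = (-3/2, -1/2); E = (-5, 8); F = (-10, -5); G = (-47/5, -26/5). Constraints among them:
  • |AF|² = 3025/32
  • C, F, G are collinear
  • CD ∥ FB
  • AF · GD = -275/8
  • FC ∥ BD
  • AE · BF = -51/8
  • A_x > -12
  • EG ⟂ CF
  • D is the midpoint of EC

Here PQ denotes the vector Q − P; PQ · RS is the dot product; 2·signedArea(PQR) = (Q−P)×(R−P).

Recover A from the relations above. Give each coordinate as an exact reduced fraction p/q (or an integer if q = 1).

A = (-91/8, 37/8)

1. A_x = -91/8  [AF · GD = -275/8 ∩ AE · BF = -51/8]
2. A_y = 37/8  [AF · GD = -275/8 ∩ AE · BF = -51/8]
   → A = (-91/8, 37/8)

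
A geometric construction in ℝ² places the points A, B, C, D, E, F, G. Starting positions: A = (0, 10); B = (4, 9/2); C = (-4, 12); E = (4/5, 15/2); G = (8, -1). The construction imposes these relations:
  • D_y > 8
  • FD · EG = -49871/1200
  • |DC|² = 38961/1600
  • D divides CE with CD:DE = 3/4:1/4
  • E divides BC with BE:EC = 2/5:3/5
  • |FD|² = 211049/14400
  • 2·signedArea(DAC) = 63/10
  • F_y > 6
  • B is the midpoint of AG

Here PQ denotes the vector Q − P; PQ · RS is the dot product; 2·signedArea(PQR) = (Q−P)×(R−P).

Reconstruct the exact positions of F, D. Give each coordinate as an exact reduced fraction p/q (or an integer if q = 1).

D = (-2/5, 69/8)
F = (8/3, 19/3)

1. D_x = -2/5  [D divides CE with CD:DE = 3/4:1/4]
2. D_y = 69/8  [D divides CE with CD:DE = 3/4:1/4]
   → D = (-2/5, 69/8)
3. F_x = 8/3  [line -36/5·x + 17/2·y + -1039/30 = 0 ∩ |FD|² = 211049/14400]
4. F_y = 19/3  [line -36/5·x + 17/2·y + -1039/30 = 0 ∩ |FD|² = 211049/14400]
   → F = (8/3, 19/3)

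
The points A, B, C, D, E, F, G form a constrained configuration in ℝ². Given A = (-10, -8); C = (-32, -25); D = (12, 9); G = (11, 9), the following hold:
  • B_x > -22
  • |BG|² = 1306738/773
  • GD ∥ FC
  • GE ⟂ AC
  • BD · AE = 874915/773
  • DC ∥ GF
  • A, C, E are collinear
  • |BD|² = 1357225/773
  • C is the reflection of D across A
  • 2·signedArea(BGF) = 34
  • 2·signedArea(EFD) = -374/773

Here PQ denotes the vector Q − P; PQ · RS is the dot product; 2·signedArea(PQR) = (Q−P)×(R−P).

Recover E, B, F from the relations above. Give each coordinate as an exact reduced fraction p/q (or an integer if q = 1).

1. E_x = 8792/773  [A, C, E are collinear ∩ GE ⟂ AC]
2. E_y = 6583/773  [A, C, E are collinear ∩ GE ⟂ AC]
   → E = (8792/773, 6583/773)
3. B_x = -16354/773  [line -16522/773·x + -12767/773·y + -561748/773 = 0 ∩ |BD|² = 1357225/773]
4. B_y = -12848/773  [line -16522/773·x + -12767/773·y + -561748/773 = 0 ∩ |BD|² = 1357225/773]
   → B = (-16354/773, -12848/773)
5. F_x = -33  [GD ∥ FC ∩ DC ∥ GF]
6. F_y = -25  [GD ∥ FC ∩ DC ∥ GF]
   → F = (-33, -25)

B = (-16354/773, -12848/773)
E = (8792/773, 6583/773)
F = (-33, -25)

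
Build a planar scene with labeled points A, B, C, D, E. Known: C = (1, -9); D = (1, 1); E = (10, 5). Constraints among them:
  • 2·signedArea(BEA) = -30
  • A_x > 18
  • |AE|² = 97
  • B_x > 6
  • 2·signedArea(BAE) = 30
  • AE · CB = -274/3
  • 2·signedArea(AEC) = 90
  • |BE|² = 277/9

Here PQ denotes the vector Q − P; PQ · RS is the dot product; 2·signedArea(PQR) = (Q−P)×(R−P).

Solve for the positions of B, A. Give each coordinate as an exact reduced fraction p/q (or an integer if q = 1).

1. A_x = 19  [line 14·x + -9·y + -185 = 0 ∩ |AE|² = 97]
2. A_y = 9  [line 14·x + -9·y + -185 = 0 ∩ |AE|² = 97]
   → A = (19, 9)
3. B_x = 7  [2·signedArea(BAE) = 30 ∩ AE · CB = -274/3]
4. B_y = 1/3  [2·signedArea(BAE) = 30 ∩ AE · CB = -274/3]
   → B = (7, 1/3)

A = (19, 9)
B = (7, 1/3)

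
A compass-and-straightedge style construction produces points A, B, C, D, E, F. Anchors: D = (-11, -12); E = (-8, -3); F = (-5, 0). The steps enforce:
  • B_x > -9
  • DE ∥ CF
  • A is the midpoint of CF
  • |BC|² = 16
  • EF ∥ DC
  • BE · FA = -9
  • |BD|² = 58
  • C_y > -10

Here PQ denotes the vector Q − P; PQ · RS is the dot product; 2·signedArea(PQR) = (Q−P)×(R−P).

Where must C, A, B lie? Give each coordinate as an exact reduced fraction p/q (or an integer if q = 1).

1. C_x = -8  [DE ∥ CF ∩ EF ∥ DC]
2. C_y = -9  [DE ∥ CF ∩ EF ∥ DC]
   → C = (-8, -9)
3. A_x = -13/2  [A is the midpoint of CF]
4. A_y = -9/2  [A is the midpoint of CF]
   → A = (-13/2, -9/2)
5. B_x = -8  [line 3/2·x + 9/2·y + 69/2 = 0 ∩ |BD|² = 58]
6. B_y = -5  [line 3/2·x + 9/2·y + 69/2 = 0 ∩ |BD|² = 58]
   → B = (-8, -5)

A = (-13/2, -9/2)
B = (-8, -5)
C = (-8, -9)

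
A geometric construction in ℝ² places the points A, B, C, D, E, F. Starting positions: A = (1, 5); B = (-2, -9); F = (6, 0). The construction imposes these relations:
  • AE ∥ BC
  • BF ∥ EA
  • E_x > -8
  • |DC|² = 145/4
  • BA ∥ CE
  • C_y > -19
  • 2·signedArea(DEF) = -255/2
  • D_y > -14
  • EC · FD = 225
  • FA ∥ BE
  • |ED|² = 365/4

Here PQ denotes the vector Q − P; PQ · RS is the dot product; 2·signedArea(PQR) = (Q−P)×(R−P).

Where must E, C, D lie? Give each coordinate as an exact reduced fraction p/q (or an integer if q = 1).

C = (-10, -18)
D = (-6, -27/2)
E = (-7, -4)

1. E_x = -7  [BF ∥ EA ∩ FA ∥ BE]
2. E_y = -4  [BF ∥ EA ∩ FA ∥ BE]
   → E = (-7, -4)
3. C_x = -10  [BA ∥ CE ∩ AE ∥ BC]
4. C_y = -18  [BA ∥ CE ∩ AE ∥ BC]
   → C = (-10, -18)
5. D_x = -6  [2·signedArea(DEF) = -255/2 ∩ EC · FD = 225]
6. D_y = -27/2  [2·signedArea(DEF) = -255/2 ∩ EC · FD = 225]
   → D = (-6, -27/2)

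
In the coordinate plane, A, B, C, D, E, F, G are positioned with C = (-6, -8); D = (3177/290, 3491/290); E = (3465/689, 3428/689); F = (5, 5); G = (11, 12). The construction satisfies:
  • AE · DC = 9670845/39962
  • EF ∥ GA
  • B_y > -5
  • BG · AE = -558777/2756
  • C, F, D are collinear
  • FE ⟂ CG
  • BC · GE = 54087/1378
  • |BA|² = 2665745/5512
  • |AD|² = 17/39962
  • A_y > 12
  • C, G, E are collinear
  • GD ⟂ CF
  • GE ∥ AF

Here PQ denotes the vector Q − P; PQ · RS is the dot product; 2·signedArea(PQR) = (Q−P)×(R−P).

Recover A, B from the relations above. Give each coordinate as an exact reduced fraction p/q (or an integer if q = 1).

A = (7559/689, 8285/689)
B = (-13/4, -19/4)

1. A_x = 7559/689  [GE ∥ AF ∩ EF ∥ GA]
2. A_y = 8285/689  [GE ∥ AF ∩ EF ∥ GA]
   → A = (7559/689, 8285/689)
3. B_x = -13/4  [BC · GE = 54087/1378 ∩ BG · AE = -558777/2756]
4. B_y = -19/4  [BC · GE = 54087/1378 ∩ BG · AE = -558777/2756]
   → B = (-13/4, -19/4)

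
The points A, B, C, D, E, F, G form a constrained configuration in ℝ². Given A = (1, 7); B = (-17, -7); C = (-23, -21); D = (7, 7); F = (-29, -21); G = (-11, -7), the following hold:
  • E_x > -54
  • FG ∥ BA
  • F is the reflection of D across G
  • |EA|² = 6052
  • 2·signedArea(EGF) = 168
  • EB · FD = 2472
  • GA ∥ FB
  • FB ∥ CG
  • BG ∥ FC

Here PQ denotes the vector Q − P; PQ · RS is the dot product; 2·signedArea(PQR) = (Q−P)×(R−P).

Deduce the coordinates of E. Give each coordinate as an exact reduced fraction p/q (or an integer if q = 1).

E = (-53, -49)

1. E_x = -53  [EB · FD = 2472 ∩ 2·signedArea(EGF) = 168]
2. E_y = -49  [EB · FD = 2472 ∩ 2·signedArea(EGF) = 168]
   → E = (-53, -49)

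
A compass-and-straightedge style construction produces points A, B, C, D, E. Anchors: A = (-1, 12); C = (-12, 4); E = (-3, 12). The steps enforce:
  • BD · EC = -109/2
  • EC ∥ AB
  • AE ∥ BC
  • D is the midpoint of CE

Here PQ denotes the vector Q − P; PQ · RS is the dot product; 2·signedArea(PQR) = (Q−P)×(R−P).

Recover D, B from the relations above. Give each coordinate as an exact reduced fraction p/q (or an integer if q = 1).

B = (-10, 4)
D = (-15/2, 8)

1. D_x = -15/2  [D is the midpoint of CE]
2. D_y = 8  [D is the midpoint of CE]
   → D = (-15/2, 8)
3. B_x = -10  [AE ∥ BC ∩ EC ∥ AB]
4. B_y = 4  [AE ∥ BC ∩ EC ∥ AB]
   → B = (-10, 4)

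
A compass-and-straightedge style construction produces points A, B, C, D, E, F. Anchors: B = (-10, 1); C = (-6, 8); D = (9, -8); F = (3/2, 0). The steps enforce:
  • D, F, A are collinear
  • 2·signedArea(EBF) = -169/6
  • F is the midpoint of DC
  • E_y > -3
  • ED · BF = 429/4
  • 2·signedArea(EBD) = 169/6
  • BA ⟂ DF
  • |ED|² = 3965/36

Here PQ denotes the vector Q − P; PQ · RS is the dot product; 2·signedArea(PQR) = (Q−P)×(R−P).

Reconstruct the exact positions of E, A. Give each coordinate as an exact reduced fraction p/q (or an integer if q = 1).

A = (-162/37, 232/37)
E = (1/6, -7/3)

1. E_x = 1/6  [2·signedArea(EBF) = -169/6 ∩ ED · BF = 429/4]
2. E_y = -7/3  [2·signedArea(EBF) = -169/6 ∩ ED · BF = 429/4]
   → E = (1/6, -7/3)
3. A_x = -162/37  [D, F, A are collinear ∩ BA ⟂ DF]
4. A_y = 232/37  [D, F, A are collinear ∩ BA ⟂ DF]
   → A = (-162/37, 232/37)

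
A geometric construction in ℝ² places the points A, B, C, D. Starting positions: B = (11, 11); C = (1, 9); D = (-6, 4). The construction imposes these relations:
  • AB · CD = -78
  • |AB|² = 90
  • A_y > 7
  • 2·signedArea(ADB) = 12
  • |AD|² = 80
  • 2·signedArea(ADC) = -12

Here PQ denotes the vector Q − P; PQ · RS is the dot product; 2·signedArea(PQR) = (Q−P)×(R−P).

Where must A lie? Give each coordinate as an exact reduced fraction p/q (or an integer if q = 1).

A = (2, 8)

1. A_x = 2  [2·signedArea(ADB) = 12 ∩ 2·signedArea(ADC) = -12]
2. A_y = 8  [2·signedArea(ADB) = 12 ∩ 2·signedArea(ADC) = -12]
   → A = (2, 8)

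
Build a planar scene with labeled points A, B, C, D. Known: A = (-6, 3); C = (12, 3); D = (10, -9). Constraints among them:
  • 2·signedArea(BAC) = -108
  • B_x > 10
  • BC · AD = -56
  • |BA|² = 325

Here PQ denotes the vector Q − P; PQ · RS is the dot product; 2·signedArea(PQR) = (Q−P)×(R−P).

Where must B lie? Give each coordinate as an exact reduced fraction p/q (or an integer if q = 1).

B = (11, -3)

1. B_x = 11  [2·signedArea(BAC) = -108 ∩ BC · AD = -56]
2. B_y = -3  [2·signedArea(BAC) = -108 ∩ BC · AD = -56]
   → B = (11, -3)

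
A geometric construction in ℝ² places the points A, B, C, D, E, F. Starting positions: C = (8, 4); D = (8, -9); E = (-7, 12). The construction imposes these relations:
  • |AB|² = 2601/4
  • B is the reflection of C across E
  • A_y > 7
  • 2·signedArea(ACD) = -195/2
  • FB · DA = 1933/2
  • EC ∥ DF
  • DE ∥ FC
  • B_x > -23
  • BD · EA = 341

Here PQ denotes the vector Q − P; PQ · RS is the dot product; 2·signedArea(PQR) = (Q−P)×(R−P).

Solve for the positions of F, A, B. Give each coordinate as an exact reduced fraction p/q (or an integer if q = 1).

A = (1/2, 8)
B = (-22, 20)
F = (23, -17)

1. F_x = 23  [DE ∥ FC ∩ EC ∥ DF]
2. F_y = -17  [DE ∥ FC ∩ EC ∥ DF]
   → F = (23, -17)
3. A_x = 1/2  [2·signedArea(ACD) = -195/2]
4. B_x = -22  [B is the reflection of C across E]
5. B_y = 20  [B is the reflection of C across E]
   → B = (-22, 20)
6. A_x = 1/2  [2·signedArea(ACD) = -195/2 ∩ BD · EA = 341]
7. A_y = 8  [2·signedArea(ACD) = -195/2 ∩ BD · EA = 341]
   → A = (1/2, 8)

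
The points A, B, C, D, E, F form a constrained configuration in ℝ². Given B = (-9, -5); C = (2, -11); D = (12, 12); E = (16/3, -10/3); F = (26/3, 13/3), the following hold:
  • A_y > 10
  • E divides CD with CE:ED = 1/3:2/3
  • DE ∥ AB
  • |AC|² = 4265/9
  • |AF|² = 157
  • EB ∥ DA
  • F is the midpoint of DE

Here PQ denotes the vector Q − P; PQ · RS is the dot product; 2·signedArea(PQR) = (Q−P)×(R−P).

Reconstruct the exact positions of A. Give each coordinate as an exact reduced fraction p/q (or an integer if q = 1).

1. A_x = -7/3  [DE ∥ AB ∩ EB ∥ DA]
2. A_y = 31/3  [DE ∥ AB ∩ EB ∥ DA]
   → A = (-7/3, 31/3)

A = (-7/3, 31/3)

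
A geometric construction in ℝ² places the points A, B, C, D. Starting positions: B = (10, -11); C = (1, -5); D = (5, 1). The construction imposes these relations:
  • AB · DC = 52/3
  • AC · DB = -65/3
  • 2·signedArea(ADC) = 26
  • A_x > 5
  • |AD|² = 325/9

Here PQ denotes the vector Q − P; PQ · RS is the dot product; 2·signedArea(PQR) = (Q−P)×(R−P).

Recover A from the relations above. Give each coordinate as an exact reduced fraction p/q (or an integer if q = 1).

1. A_x = 16/3  [AB · DC = 52/3 ∩ AC · DB = -65/3]
2. A_y = -5  [AB · DC = 52/3 ∩ AC · DB = -65/3]
   → A = (16/3, -5)

A = (16/3, -5)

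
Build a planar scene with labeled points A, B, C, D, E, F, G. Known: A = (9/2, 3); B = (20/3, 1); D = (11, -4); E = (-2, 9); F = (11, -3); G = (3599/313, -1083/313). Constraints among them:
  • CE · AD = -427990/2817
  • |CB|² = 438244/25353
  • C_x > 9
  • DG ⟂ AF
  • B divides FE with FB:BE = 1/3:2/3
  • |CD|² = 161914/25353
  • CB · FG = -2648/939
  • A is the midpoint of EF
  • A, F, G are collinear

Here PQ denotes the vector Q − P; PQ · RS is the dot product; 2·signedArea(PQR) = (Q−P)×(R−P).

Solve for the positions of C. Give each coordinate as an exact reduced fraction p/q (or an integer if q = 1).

1. C_x = 27386/2817  [CE · AD = -427990/2817 ∩ CB · FG = -2648/939]
2. C_y = -1709/939  [CE · AD = -427990/2817 ∩ CB · FG = -2648/939]
   → C = (27386/2817, -1709/939)

C = (27386/2817, -1709/939)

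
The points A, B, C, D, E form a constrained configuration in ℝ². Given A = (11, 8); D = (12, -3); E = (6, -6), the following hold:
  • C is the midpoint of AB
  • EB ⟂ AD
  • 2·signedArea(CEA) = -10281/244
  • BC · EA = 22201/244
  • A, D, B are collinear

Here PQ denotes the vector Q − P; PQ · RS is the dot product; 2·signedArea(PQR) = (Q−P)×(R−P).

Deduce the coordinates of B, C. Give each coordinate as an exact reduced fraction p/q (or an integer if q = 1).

1. B_x = 1491/122  [A, D, B are collinear ∩ EB ⟂ AD]
2. B_y = -663/122  [A, D, B are collinear ∩ EB ⟂ AD]
   → B = (1491/122, -663/122)
3. C_x = 2833/244  [C is the midpoint of AB]
4. C_y = 313/244  [C is the midpoint of AB]
   → C = (2833/244, 313/244)

B = (1491/122, -663/122)
C = (2833/244, 313/244)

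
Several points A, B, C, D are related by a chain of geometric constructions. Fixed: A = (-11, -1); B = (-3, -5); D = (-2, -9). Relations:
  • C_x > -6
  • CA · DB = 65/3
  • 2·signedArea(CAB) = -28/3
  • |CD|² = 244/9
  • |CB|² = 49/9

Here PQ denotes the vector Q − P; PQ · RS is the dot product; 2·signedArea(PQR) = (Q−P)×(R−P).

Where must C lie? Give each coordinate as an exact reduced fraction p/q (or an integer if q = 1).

1. C_x = -16/3  [2·signedArea(CAB) = -28/3 ∩ CA · DB = 65/3]
2. C_y = -5  [2·signedArea(CAB) = -28/3 ∩ CA · DB = 65/3]
   → C = (-16/3, -5)

C = (-16/3, -5)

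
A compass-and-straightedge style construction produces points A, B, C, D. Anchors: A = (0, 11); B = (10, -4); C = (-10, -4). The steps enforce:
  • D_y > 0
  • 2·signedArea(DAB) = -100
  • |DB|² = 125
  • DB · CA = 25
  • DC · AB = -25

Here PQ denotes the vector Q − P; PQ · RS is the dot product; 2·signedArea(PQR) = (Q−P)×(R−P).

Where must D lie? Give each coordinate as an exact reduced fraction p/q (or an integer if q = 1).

1. D_x = 0  [DC · AB = -25 ∩ DB · CA = 25]
2. D_y = 1  [DC · AB = -25 ∩ DB · CA = 25]
   → D = (0, 1)

D = (0, 1)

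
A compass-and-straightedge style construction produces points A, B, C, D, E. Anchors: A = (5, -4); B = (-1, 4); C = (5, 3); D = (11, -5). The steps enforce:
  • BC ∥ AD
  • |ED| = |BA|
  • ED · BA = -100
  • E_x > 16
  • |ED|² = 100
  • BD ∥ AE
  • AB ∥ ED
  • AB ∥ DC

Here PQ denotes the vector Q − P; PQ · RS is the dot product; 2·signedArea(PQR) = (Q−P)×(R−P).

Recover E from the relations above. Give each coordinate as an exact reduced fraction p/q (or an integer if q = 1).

E = (17, -13)

1. E_x = 17  [AB ∥ ED ∩ BD ∥ AE]
2. E_y = -13  [AB ∥ ED ∩ BD ∥ AE]
   → E = (17, -13)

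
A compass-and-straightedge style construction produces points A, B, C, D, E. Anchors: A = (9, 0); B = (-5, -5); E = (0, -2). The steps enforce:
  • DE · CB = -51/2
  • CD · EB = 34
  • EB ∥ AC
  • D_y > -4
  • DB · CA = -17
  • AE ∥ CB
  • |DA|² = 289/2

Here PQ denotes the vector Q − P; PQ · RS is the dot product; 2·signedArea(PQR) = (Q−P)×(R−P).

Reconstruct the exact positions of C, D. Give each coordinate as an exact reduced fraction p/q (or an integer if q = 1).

C = (4, -3)
D = (-5/2, -7/2)

1. C_x = 4  [AE ∥ CB ∩ EB ∥ AC]
2. C_y = -3  [AE ∥ CB ∩ EB ∥ AC]
   → C = (4, -3)
3. D_x = -5/2  [DB · CA = -17 ∩ DE · CB = -51/2]
4. D_y = -7/2  [DB · CA = -17 ∩ DE · CB = -51/2]
   → D = (-5/2, -7/2)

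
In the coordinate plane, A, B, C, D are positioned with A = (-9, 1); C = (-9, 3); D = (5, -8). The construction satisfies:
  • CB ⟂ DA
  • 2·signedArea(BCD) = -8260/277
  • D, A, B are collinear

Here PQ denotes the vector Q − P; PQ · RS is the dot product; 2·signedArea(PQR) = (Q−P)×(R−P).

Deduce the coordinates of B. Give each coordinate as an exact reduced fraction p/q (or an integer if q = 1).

1. B_x = -2745/277  [D, A, B are collinear ∩ CB ⟂ DA]
2. B_y = 439/277  [D, A, B are collinear ∩ CB ⟂ DA]
   → B = (-2745/277, 439/277)

B = (-2745/277, 439/277)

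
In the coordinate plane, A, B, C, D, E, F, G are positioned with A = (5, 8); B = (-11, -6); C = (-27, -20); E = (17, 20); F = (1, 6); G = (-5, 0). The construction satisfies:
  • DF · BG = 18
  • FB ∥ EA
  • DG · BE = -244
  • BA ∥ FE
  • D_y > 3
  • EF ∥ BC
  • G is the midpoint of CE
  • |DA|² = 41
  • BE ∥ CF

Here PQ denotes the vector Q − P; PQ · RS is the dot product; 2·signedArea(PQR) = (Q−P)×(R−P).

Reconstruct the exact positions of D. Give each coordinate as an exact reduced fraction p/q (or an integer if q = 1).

1. D_x = 0  [DG · BE = -244 ∩ DF · BG = 18]
2. D_y = 4  [DG · BE = -244 ∩ DF · BG = 18]
   → D = (0, 4)

D = (0, 4)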